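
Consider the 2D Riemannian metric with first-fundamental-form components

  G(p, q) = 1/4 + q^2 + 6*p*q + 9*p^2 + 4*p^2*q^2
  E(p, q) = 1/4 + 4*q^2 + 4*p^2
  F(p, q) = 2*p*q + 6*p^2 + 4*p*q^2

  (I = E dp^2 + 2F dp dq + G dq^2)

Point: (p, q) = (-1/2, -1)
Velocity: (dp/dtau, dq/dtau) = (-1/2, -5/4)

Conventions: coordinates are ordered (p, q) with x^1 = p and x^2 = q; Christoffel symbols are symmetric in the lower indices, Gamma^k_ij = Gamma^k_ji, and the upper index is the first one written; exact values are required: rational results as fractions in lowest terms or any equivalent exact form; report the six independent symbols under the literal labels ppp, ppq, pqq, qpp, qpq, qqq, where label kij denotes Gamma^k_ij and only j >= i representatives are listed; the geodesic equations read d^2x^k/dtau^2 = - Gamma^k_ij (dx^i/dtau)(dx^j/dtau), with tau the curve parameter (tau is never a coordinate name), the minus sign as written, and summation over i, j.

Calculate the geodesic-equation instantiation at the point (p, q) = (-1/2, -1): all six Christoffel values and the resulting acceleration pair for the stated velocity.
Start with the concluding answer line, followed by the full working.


Answer: Gamma_ppp = -120/313, Gamma_ppq = -202/313, Gamma_pqq = 764/313, Gamma_qpp = 8/313, Gamma_qpq = -383/313, Gamma_qqq = -197/313; accelerations (d^2p/dtau^2, d^2q/dtau^2) = (-3645/1252, 12553/5008)

E = 21/4, F = 1/2, G = 15/2 at the point
E_p = -4, E_q = -8, F_p = -4, F_q = 3, G_p = -19, G_q = -7
EG - F^2 = 313/8;  g^inv = (8/313) * [[15/2, -1/2], [-1/2, 21/4]]
first-kind symbols [ij,l] = (1/2)(d_i g_jl + d_j g_il - d_l g_ij): [pp,p] = E_p/2 = -2, [pp,q] = F_p - E_q/2 = 0, [pq,p] = E_q/2 = -4, [pq,q] = G_p/2 = -19/2, [qq,p] = F_q - G_p/2 = 25/2, [qq,q] = G_q/2 = -7/2
Gamma^p_ij = (G*[ij,p] - F*[ij,q])/(EG - F^2), Gamma^q_ij = (E*[ij,q] - F*[ij,p])/(EG - F^2)
Gamma_ppp = -120/313, Gamma_ppq = -202/313, Gamma_pqq = 764/313, Gamma_qpp = 8/313, Gamma_qpq = -383/313, Gamma_qqq = -197/313
d^2p/dtau^2 = -(Gamma_ppp*(-1/2)^2 + 2*Gamma_ppq*(-1/2)*(-5/4) + Gamma_pqq*(-5/4)^2) = -3645/1252
d^2q/dtau^2 = -(Gamma_qpp*(-1/2)^2 + 2*Gamma_qpq*(-1/2)*(-5/4) + Gamma_qqq*(-5/4)^2) = 12553/5008


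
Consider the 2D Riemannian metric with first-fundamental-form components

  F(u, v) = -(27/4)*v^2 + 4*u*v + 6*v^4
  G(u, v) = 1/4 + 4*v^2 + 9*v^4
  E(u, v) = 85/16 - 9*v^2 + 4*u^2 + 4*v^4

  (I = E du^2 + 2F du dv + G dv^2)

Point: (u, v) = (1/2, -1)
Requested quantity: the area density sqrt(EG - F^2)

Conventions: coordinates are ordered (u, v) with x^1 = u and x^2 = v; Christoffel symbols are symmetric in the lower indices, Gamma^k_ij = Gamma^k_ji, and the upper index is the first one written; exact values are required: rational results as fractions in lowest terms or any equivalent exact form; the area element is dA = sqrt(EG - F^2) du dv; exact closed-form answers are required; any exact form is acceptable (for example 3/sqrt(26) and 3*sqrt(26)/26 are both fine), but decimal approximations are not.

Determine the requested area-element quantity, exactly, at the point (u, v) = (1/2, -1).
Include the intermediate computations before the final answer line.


E = 21/16, F = -11/4, G = 53/4; EG - F^2 = 629/64

Answer: sqrt(EG - F^2) = sqrt(629)/8


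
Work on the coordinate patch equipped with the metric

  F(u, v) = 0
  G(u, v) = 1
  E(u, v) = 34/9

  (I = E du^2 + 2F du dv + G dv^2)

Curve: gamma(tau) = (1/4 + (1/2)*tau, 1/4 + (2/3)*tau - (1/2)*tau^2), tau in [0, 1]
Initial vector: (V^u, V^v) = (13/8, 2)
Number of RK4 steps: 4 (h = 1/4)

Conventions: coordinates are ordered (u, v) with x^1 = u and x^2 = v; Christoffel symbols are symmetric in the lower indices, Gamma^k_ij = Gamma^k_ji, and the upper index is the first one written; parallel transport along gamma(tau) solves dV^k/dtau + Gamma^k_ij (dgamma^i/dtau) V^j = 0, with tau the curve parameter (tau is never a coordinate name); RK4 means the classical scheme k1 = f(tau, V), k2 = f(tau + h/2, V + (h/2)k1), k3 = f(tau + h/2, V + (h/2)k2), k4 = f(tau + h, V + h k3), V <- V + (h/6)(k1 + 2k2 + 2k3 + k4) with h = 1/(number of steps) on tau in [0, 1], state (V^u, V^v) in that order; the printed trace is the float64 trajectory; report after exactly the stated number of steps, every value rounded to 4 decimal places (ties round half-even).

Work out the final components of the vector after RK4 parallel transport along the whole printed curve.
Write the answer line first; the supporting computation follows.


Answer: V^u = 1.6250, V^v = 2.0000

gamma'(tau) = (1/2, 2/3 - tau); f(tau, V)^k = -Gamma^k_ij(gamma(tau)) gamma'^i(tau) V^j; h = 1/4; intermediate values shown to 6 dp
curve data and Christoffel symbols at the stage parameters:
  tau = 0.000000: gamma = (0.250000, 0.250000), gamma' = (0.500000, 0.666667); Gamma_uuu = 0.000000, Gamma_uuv = 0.000000, Gamma_uvv = 0.000000, Gamma_vuu = 0.000000, Gamma_vuv = 0.000000, Gamma_vvv = 0.000000
  tau = 0.125000: gamma = (0.312500, 0.325521), gamma' = (0.500000, 0.541667); Gamma_uuu = 0.000000, Gamma_uuv = 0.000000, Gamma_uvv = 0.000000, Gamma_vuu = 0.000000, Gamma_vuv = 0.000000, Gamma_vvv = 0.000000
  tau = 0.250000: gamma = (0.375000, 0.385417), gamma' = (0.500000, 0.416667); Gamma_uuu = 0.000000, Gamma_uuv = 0.000000, Gamma_uvv = 0.000000, Gamma_vuu = 0.000000, Gamma_vuv = 0.000000, Gamma_vvv = 0.000000
  tau = 0.375000: gamma = (0.437500, 0.429688), gamma' = (0.500000, 0.291667); Gamma_uuu = 0.000000, Gamma_uuv = 0.000000, Gamma_uvv = 0.000000, Gamma_vuu = 0.000000, Gamma_vuv = 0.000000, Gamma_vvv = 0.000000
  tau = 0.500000: gamma = (0.500000, 0.458333), gamma' = (0.500000, 0.166667); Gamma_uuu = 0.000000, Gamma_uuv = 0.000000, Gamma_uvv = 0.000000, Gamma_vuu = 0.000000, Gamma_vuv = 0.000000, Gamma_vvv = 0.000000
  tau = 0.625000: gamma = (0.562500, 0.471354), gamma' = (0.500000, 0.041667); Gamma_uuu = 0.000000, Gamma_uuv = 0.000000, Gamma_uvv = 0.000000, Gamma_vuu = 0.000000, Gamma_vuv = 0.000000, Gamma_vvv = 0.000000
  tau = 0.750000: gamma = (0.625000, 0.468750), gamma' = (0.500000, -0.083333); Gamma_uuu = 0.000000, Gamma_uuv = 0.000000, Gamma_uvv = 0.000000, Gamma_vuu = 0.000000, Gamma_vuv = 0.000000, Gamma_vvv = 0.000000
  tau = 0.875000: gamma = (0.687500, 0.450521), gamma' = (0.500000, -0.208333); Gamma_uuu = 0.000000, Gamma_uuv = 0.000000, Gamma_uvv = 0.000000, Gamma_vuu = 0.000000, Gamma_vuv = 0.000000, Gamma_vvv = 0.000000
  tau = 1.000000: gamma = (0.750000, 0.416667), gamma' = (0.500000, -0.333333); Gamma_uuu = 0.000000, Gamma_uuv = 0.000000, Gamma_uvv = 0.000000, Gamma_vuu = 0.000000, Gamma_vuv = 0.000000, Gamma_vvv = 0.000000
step 0: V^u = 1.6250, V^v = 2.0000
step 1: k1 = (0.000000, 0.000000), k2 = (0.000000, 0.000000), k3 = (0.000000, 0.000000), k4 = (0.000000, 0.000000); V <- V + (h/6)(k1 + 2k2 + 2k3 + k4): V^u = 1.6250, V^v = 2.0000
step 2: k1 = (0.000000, 0.000000), k2 = (0.000000, 0.000000), k3 = (0.000000, 0.000000), k4 = (0.000000, 0.000000); V <- V + (h/6)(k1 + 2k2 + 2k3 + k4): V^u = 1.6250, V^v = 2.0000
step 3: k1 = (0.000000, 0.000000), k2 = (0.000000, 0.000000), k3 = (0.000000, 0.000000), k4 = (0.000000, 0.000000); V <- V + (h/6)(k1 + 2k2 + 2k3 + k4): V^u = 1.6250, V^v = 2.0000
step 4: k1 = (0.000000, 0.000000), k2 = (0.000000, 0.000000), k3 = (0.000000, 0.000000), k4 = (0.000000, 0.000000); V <- V + (h/6)(k1 + 2k2 + 2k3 + k4): V^u = 1.6250, V^v = 2.0000


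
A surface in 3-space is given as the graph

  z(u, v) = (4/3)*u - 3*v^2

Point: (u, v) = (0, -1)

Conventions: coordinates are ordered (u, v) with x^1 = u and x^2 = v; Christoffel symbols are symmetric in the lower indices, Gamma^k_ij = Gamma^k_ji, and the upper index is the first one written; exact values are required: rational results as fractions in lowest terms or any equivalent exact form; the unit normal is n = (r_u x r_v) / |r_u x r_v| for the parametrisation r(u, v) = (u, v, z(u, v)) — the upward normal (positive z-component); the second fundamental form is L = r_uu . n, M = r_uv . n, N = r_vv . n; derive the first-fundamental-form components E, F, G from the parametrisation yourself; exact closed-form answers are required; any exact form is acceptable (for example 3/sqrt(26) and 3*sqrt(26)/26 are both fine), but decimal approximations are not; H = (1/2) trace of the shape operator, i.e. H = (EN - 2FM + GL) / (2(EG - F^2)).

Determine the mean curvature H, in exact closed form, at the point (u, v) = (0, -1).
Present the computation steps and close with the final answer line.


z_u = 4/3, z_v = 6, z_uu = 0, z_uv = 0, z_vv = -6
E = 25/9, F = 8, G = 37; answer radicand W^2 = 349/9
unnormalised second-form numerators: l = 0, m = 0, n = -6; L = l/sqrt(349/9), and similarly M = m/sqrt(W^2), N = n/sqrt(W^2)
H = (E*n - 2*F*m + G*l) / (2*(EG - F^2)*sqrt(W^2)); E*n - 2*F*m + G*l = -50/3, EG - F^2 = 349/9, so H = (-75/349)/sqrt(349/9)

Answer: H = -225*sqrt(349)/121801


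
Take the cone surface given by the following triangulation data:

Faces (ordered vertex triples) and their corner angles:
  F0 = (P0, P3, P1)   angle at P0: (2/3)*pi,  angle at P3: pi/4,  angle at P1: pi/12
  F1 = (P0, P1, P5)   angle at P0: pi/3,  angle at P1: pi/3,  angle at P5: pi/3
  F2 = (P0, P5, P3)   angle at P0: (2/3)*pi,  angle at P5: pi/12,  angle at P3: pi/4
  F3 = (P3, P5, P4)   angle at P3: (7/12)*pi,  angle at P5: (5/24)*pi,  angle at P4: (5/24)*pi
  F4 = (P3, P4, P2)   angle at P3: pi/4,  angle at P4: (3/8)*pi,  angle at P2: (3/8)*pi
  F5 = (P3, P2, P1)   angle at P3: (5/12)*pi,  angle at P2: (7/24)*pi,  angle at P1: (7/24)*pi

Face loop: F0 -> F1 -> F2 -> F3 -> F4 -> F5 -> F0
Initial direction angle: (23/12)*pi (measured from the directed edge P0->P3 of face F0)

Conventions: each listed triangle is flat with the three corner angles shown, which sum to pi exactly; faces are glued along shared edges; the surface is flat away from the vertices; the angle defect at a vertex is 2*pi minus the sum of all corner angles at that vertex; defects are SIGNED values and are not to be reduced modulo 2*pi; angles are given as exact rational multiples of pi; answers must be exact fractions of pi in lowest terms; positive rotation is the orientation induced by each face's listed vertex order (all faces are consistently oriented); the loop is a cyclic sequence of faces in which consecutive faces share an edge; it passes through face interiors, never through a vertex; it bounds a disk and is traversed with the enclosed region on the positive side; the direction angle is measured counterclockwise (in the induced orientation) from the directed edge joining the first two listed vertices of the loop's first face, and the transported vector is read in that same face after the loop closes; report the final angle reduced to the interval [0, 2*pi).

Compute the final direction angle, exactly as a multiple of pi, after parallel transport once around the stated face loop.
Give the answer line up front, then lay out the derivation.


Answer: final direction angle = pi/2

enclosed vertex P0: corner angles sum to (5/3)*pi, defect = 2*pi - (5/3)*pi = pi/3
enclosed vertex P3: corner angles sum to (7/4)*pi, defect = 2*pi - (7/4)*pi = pi/4
adding the enclosed defects to the starting angle (mod 2*pi, induced orientation) gives the holonomy
final angle = (23/12)*pi + (7/12)*pi = pi/2 (mod 2*pi)


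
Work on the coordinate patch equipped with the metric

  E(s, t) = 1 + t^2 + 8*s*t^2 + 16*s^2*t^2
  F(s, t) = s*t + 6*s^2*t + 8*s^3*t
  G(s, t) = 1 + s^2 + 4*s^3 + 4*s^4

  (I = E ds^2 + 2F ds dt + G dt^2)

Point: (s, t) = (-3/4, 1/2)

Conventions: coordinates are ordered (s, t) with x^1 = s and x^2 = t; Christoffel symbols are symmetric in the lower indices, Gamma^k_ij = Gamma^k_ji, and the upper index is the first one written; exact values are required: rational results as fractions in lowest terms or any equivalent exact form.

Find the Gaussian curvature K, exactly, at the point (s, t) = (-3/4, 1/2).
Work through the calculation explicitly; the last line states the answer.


E = 2, F = -3/8, G = 73/64, EG - F^2 = 137/64 at the point
E_s = -4, E_t = 4, F_s = 11/4, F_t = -3/4, G_s = -3/2, G_t = 0
E_tt = 8, F_st = 11/2, G_ss = 11
By Brioschi, K is (det M1 - det M2) divided by (EG - F^2) squared.
M1 = [[-E_tt/2 + F_st - G_ss/2, E_s/2, F_s - E_t/2], [F_t - G_s/2, E, F], [G_t/2, F, G]] = [[-4, -2, 3/4], [0, 2, -3/8], [0, -3/8, 73/64]]; det M1 = -137/16
M2 = [[0, E_t/2, G_s/2], [E_t/2, E, F], [G_s/2, F, G]] = [[0, 2, -3/4], [2, 2, -3/8], [-3/4, -3/8, 73/64]]; det M2 = -73/16
det M1 - det M2 = -4; K = -4 / (137/64)^2 = -16384/18769

Answer: K = -16384/18769


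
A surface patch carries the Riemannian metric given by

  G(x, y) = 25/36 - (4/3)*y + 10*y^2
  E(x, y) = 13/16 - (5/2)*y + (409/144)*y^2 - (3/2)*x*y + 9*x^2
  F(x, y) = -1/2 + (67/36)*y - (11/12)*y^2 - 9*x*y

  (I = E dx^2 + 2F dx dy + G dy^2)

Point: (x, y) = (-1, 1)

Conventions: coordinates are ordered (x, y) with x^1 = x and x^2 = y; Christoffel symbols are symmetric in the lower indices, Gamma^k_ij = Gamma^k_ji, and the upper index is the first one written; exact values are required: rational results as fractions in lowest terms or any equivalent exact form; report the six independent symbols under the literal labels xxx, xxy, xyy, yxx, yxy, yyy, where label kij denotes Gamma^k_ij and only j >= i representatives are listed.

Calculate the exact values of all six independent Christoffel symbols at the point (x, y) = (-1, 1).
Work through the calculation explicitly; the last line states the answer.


E = 839/72, F = 85/9, G = 337/36 at the point
E_x = -39/2, E_y = 337/72, F_x = -9, F_y = 325/36, G_x = 0, G_y = 56/3
EG - F^2 = 1909/96;  g^inv = (96/1909) * [[337/36, -85/9], [-85/9, 839/72]]
first-kind symbols [ij,l] = (1/2)(d_i g_jl + d_j g_il - d_l g_ij): [xx,x] = E_x/2 = -39/4, [xx,y] = F_x - E_y/2 = -1633/144, [xy,x] = E_y/2 = 337/144, [xy,y] = G_x/2 = 0, [yy,x] = F_y - G_x/2 = 325/36, [yy,y] = G_y/2 = 28/3
Gamma^x_ij = (G*[ij,x] - F*[ij,y])/(EG - F^2), Gamma^y_ij = (E*[ij,y] - F*[ij,x])/(EG - F^2)

Answer: Gamma_xxx = 41036/51543, Gamma_xxy = 113569/103086, Gamma_xyy = -410/2241, Gamma_yxx = -415367/206172, Gamma_yxy = -57290/51543, Gamma_yyy = 2648/2241


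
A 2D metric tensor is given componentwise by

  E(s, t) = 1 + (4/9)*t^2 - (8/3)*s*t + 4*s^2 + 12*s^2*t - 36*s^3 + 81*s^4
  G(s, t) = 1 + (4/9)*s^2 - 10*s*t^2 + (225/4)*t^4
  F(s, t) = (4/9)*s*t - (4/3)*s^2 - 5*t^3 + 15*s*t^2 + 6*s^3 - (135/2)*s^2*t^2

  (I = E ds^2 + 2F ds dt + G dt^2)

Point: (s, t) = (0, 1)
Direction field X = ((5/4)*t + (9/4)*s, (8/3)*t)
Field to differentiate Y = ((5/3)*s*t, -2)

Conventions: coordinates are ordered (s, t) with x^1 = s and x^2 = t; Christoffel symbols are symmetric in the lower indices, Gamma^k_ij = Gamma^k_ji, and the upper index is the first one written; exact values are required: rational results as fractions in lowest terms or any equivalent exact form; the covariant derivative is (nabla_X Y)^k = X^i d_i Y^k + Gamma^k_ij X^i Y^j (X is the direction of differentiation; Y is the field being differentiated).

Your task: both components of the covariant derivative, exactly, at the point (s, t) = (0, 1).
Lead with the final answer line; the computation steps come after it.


Answer: (nabla_X Y)^s = 74485/24924, (nabla_X Y)^t = -21150/2077

E = 13/9, F = -5, G = 229/4 at the point
E_s = -8/3, E_t = 8/9, F_s = 139/9, F_t = -15, G_s = -10, G_t = 225
EG - F^2 = 2077/36;  g^inv = (36/2077) * [[229/4, 5], [5, 13/9]]
first-kind symbols [ij,l] = (1/2)(d_i g_jl + d_j g_il - d_l g_ij): [ss,s] = E_s/2 = -4/3, [ss,t] = F_s - E_t/2 = 15, [st,s] = E_t/2 = 4/9, [st,t] = G_s/2 = -5, [tt,s] = F_t - G_s/2 = -10, [tt,t] = G_t/2 = 225/2
Gamma^s_ij = (G*[ij,s] - F*[ij,t])/(EG - F^2), Gamma^t_ij = (E*[ij,t] - F*[ij,s])/(EG - F^2)
Gamma_sss = -48/2077, Gamma_sst = 16/2077, Gamma_stt = -360/2077, Gamma_tss = 540/2077, Gamma_tst = -180/2077, Gamma_ttt = 4050/2077
X = (5/4, 8/3), Y = (0, -2) at the point


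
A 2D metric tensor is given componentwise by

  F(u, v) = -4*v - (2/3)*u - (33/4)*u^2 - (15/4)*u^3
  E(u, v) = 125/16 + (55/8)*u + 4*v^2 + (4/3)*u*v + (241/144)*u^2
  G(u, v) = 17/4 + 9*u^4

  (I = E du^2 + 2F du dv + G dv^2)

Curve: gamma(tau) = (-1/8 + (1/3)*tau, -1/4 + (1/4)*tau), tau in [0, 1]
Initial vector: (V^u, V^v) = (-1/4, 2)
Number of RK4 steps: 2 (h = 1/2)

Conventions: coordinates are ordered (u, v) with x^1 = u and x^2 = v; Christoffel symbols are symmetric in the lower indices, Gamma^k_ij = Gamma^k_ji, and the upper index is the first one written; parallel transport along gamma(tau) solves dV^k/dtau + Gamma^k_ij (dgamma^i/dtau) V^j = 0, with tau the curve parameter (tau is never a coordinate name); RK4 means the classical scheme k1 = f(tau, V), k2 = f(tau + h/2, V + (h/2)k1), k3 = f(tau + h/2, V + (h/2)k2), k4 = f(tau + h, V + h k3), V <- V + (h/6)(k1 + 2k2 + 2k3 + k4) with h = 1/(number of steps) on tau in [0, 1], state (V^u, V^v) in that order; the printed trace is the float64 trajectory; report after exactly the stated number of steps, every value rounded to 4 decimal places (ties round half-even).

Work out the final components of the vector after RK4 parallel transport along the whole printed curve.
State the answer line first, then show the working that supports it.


Answer: V^u = 0.0464, V^v = 1.9711

gamma'(tau) = (1/3, 1/4); f(tau, V)^k = -Gamma^k_ij(gamma(tau)) gamma'^i(tau) V^j; h = 1/2; intermediate values shown to 6 dp
curve data and Christoffel symbols at the stage parameters:
  tau = 0.000000: gamma = (-0.125000, -0.250000), gamma' = (0.333333, 0.250000); Gamma_uuu = 0.360203, Gamma_uuv = -0.152463, Gamma_uvv = -0.562117, Gamma_vuu = 0.460223, Gamma_vuv = 0.026216, Gamma_vvv = 0.127138
  tau = 0.250000: gamma = (-0.041667, -0.187500), gamma' = (0.333333, 0.250000); Gamma_uuu = 0.411358, Gamma_uuv = -0.103085, Gamma_uvv = -0.530138, Gamma_vuu = 0.109391, Gamma_vuv = 0.018218, Gamma_vvv = 0.095265
  tau = 0.500000: gamma = (0.041667, -0.125000), gamma' = (0.333333, 0.250000); Gamma_uuu = 0.434251, Gamma_uuv = -0.058258, Gamma_uvv = -0.493492, Gamma_vuu = -0.258869, Gamma_vuv = 0.006579, Gamma_vvv = 0.053137
  tau = 0.750000: gamma = (0.125000, -0.062500), gamma' = (0.333333, 0.250000); Gamma_uuu = 0.416480, Gamma_uuv = -0.019179, Gamma_uvv = -0.463650, Gamma_vuu = -0.646950, Gamma_vuv = 0.008405, Gamma_vvv = 0.003319
  tau = 1.000000: gamma = (0.208333, 0.000000), gamma' = (0.333333, 0.250000); Gamma_uuu = 0.345626, Gamma_uuv = 0.017202, Gamma_uvv = -0.449961, Gamma_vuu = -1.065831, Gamma_vuv = 0.040285, Gamma_vvv = -0.055982
step 0: V^u = -0.2500, V^v = 2.0000
step 1: k1 = (0.403188, -0.041056), k2 = (0.348693, -0.053351), k3 = (0.349697, -0.052700), k4 = (0.291605, -0.036908); V <- V + (h/6)(k1 + 2k2 + 2k3 + k4): V^u = -0.0757, V^v = 1.9758
step 2: k1 = (0.291988, -0.036989), k2 = (0.240887, -0.007719), k3 = (0.243494, -0.010474), k4 = (0.204870, 0.017013); V <- V + (h/6)(k1 + 2k2 + 2k3 + k4): V^u = 0.0464, V^v = 1.9711


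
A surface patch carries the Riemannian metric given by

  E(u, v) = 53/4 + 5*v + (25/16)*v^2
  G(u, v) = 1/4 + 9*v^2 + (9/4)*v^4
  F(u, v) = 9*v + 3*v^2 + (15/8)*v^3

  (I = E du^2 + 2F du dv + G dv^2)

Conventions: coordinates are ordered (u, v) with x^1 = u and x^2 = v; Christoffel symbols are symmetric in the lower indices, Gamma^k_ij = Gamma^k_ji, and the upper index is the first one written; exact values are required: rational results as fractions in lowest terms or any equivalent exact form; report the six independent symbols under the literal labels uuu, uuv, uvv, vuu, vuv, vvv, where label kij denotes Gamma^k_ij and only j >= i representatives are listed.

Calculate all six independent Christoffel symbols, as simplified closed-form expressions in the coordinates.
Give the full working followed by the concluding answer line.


E = 53/4 + 5*v + (25/16)*v^2; F = 9*v + 3*v^2 + (15/8)*v^3; G = 1/4 + 9*v^2 + (9/4)*v^4
Gamma^k_ij = (1/2) g^{kl} (d_i g_jl + d_j g_il - d_l g_ij), with g^inv = (1/(EG-F^2)) [[G, -F], [-F, E]]
first partials: E_u = 0, E_v = 5 + (25/8)*v, F_u = 0, F_v = 9 + 6*v + (45/8)*v^2, G_u = 0, G_v = 18*v + 9*v^3
D = EG - F^2 = 53/16 + (5/4)*v + (2473/64)*v^2 - 9*v^3 + (9/8)*v^4
expanded: Gamma^u_uu = (G E_u - 2F F_u + F E_v)/(2D), Gamma^u_uv = (G E_v - F G_u)/(2D), Gamma^u_vv = (2G F_v - G G_u - F G_v)/(2D), Gamma^v_uu = (2E F_u - E E_v - F E_u)/(2D), Gamma^v_uv = (E G_u - F E_v)/(2D), Gamma^v_vv = (E G_v - 2F F_v + F G_u)/(2D); substitute and cancel common factors

Answer: Gamma_uuu = (375*v^4 + 1200*v^3 + 2760*v^2 + 2880*v)/(144*v^4 - 1152*v^3 + 4946*v^2 + 160*v + 424), Gamma_uuv = (225*v^5 + 360*v^4 + 900*v^3 + 1440*v^2 + 25*v + 40)/(72*v^4 - 576*v^3 + 2473*v^2 + 80*v + 212), Gamma_uvv = (270*v^6 + 864*v^4 + 1728*v^3 + 90*v^2 + 96*v + 144)/(72*v^4 - 576*v^3 + 2473*v^2 + 80*v + 212), Gamma_vuu = (-625*v^3 - 3000*v^2 - 8500*v - 8480)/(288*v^4 - 2304*v^3 + 9892*v^2 + 320*v + 848), Gamma_vuv = (-375*v^4 - 1200*v^3 - 2760*v^2 - 2880*v)/(144*v^4 - 1152*v^3 + 4946*v^2 + 160*v + 424), Gamma_vvv = (-225*v^5 - 360*v^4 - 756*v^3 - 2304*v^2 + 2448*v)/(72*v^4 - 576*v^3 + 2473*v^2 + 80*v + 212)


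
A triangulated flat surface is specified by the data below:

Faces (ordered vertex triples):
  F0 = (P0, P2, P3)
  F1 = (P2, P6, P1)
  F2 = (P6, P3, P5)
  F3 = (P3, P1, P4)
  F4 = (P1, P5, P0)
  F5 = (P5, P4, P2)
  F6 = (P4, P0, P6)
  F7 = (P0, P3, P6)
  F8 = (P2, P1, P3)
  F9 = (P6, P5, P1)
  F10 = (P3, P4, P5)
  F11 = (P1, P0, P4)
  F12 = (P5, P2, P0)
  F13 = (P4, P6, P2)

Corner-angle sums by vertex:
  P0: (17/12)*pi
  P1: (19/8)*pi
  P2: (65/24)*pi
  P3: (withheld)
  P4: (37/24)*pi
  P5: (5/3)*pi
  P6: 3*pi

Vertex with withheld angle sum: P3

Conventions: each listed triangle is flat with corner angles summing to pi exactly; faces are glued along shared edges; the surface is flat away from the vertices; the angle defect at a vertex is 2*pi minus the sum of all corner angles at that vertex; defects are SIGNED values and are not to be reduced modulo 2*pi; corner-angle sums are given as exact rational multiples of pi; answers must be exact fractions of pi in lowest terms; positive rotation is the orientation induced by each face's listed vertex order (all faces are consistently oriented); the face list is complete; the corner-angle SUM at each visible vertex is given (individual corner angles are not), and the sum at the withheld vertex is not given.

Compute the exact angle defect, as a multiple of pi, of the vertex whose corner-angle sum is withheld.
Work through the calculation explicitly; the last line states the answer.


V = 7, E = 21, F = 14; chi = V - E + F = 0
Gauss-Bonnet: total defect = 2*pi*chi = 0; visible defects sum to (-17/24)*pi

Answer: defect(P3) = (17/24)*pi


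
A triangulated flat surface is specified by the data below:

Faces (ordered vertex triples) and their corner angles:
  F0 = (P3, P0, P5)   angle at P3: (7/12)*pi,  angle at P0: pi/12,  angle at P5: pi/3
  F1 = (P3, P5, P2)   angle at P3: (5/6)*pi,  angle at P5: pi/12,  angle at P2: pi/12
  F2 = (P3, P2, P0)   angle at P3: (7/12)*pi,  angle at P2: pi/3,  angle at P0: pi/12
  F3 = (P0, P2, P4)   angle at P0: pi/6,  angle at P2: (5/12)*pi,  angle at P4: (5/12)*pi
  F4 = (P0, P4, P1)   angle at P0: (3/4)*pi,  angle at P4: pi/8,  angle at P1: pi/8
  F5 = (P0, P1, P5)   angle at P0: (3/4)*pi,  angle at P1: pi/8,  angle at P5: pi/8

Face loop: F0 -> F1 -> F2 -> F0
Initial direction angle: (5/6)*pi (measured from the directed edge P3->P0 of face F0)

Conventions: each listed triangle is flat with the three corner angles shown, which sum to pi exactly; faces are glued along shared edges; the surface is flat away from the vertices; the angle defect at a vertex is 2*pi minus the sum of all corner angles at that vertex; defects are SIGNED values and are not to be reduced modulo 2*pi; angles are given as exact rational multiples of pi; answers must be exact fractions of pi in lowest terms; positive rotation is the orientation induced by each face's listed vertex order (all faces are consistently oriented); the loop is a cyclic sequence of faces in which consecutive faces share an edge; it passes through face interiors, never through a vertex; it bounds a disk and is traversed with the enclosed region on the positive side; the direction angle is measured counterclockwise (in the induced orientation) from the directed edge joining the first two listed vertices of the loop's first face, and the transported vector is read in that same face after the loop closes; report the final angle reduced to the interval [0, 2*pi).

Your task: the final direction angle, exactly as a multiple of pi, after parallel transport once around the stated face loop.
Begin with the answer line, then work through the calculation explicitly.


Answer: final direction angle = (5/6)*pi

enclosed vertex P3: corner angles sum to 2*pi, defect = 2*pi - 2*pi = 0
final direction = starting direction + enclosed defect total, reduced mod 2*pi (induced orientation)
final angle = (5/6)*pi + 0 = (5/6)*pi (mod 2*pi)


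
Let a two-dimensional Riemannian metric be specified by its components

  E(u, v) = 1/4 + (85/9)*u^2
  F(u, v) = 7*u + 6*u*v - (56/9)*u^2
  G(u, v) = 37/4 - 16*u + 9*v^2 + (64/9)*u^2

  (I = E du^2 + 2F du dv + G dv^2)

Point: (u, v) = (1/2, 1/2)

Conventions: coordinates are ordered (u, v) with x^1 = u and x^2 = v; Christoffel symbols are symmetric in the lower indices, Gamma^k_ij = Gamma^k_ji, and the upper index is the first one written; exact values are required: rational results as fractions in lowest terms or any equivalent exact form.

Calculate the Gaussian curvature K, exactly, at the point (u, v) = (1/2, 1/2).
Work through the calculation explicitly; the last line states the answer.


E = 47/18, F = 31/9, G = 95/18, EG - F^2 = 23/12 at the point
E_u = 85/9, E_v = 0, F_u = 34/9, F_v = 3, G_u = -80/9, G_v = 9
E_vv = 0, F_uv = 6, G_uu = 128/9
K follows from Brioschi's formula, (det M1 - det M2)/(EG - F^2)^2.
M1 = [[-E_vv/2 + F_uv - G_uu/2, E_u/2, F_u - E_v/2], [F_v - G_u/2, E, F], [G_v/2, F, G]] = [[-10/9, 85/18, 34/9], [67/9, 47/18, 31/9], [9/2, 31/9, 95/18]]; det M1 = -90383/1458
M2 = [[0, E_v/2, G_u/2], [E_v/2, E, F], [G_u/2, F, G]] = [[0, 0, -40/9], [0, 47/18, 31/9], [-40/9, 31/9, 95/18]]; det M2 = -37600/729
det M1 - det M2 = -1687/162; K = -1687/162 / (23/12)^2 = -13496/4761

Answer: K = -13496/4761


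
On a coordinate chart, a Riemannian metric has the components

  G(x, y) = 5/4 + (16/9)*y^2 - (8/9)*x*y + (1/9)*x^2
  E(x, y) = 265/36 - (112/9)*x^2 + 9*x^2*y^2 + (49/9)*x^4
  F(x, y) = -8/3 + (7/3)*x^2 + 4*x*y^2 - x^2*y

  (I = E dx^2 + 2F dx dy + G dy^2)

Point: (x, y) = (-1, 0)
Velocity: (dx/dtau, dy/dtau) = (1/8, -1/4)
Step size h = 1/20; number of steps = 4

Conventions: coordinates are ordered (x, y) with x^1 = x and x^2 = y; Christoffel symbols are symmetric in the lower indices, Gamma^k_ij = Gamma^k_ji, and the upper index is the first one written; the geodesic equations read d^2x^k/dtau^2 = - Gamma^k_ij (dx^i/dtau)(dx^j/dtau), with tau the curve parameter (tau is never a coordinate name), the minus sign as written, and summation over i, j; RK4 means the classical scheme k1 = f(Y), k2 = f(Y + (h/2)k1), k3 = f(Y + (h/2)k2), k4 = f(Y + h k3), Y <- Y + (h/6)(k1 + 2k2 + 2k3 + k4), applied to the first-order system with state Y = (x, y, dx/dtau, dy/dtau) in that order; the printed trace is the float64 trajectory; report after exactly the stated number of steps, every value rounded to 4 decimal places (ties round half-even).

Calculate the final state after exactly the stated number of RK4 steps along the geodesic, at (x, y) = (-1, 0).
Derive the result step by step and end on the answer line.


f(Y) = (dx/dtau, dy/dtau, -Gamma^x_ij Y'^i Y'^j, -Gamma^y_ij Y'^i Y'^j) with the Gammas evaluated at the stage position; h = 0.050000; intermediate values shown to 6 dp
step 0: x = -1.0000, y = 0.0000, dx/dtau = 0.1250, dy/dtau = -0.2500
step 1:
  k1: at (x, y) = (-1.000000, 0.000000), (dx/dtau, dy/dtau) = (0.125000, -0.250000); Gamma_xxx = 1.476673, Gamma_xxy = -0.097363, Gamma_xyy = -2.791075, Gamma_yxx = -3.066937, Gamma_yxy = -0.105477, Gamma_yyy = -0.356998; k1 = (0.125000, -0.250000, 0.145284, 0.063641)
  k2: at (x, y) = (-0.996875, -0.006250), (dx/dtau, dy/dtau) = (0.128632, -0.248409); Gamma_xxx = 1.597160, Gamma_xxy = -0.291588, Gamma_xyy = -2.549490, Gamma_yxx = -2.998281, Gamma_yxy = -0.153262, Gamma_yyy = -0.324418; k2 = (0.128632, -0.248409, 0.112260, 0.059835)
  k3: at (x, y) = (-0.996784, -0.006210), (dx/dtau, dy/dtau) = (0.127807, -0.248504); Gamma_xxx = 1.597892, Gamma_xxy = -0.290381, Gamma_xyy = -2.548903, Gamma_yxx = -2.997420, Gamma_yxy = -0.153060, Gamma_yyy = -0.325111; k3 = (0.127807, -0.248504, 0.112860, 0.059316)
  k4: at (x, y) = (-0.993610, -0.012425), (dx/dtau, dy/dtau) = (0.130643, -0.247034); Gamma_xxx = 1.703049, Gamma_xxy = -0.472227, Gamma_xyy = -2.312176, Gamma_yxx = -2.929627, Gamma_yxy = -0.200759, Gamma_yyy = -0.291326; k4 = (0.130643, -0.247034, 0.081555, 0.054822)
  Y <- Y + (h/6)(k1 + 2k2 + 2k3 + k4): x = -0.9936, y = -0.0124, dx/dtau = 0.1306, dy/dtau = -0.2470
step 2:
  k1: at (x, y) = (-0.993596, -0.012424), (dx/dtau, dy/dtau) = (0.130642, -0.247027); Gamma_xxx = 1.703204, Gamma_xxy = -0.472173, Gamma_xyy = -2.311962, Gamma_yxx = -2.929467, Gamma_yxy = -0.200767, Gamma_yyy = -0.291388; k1 = (0.130642, -0.247027, 0.081536, 0.054821)
  k2: at (x, y) = (-0.990330, -0.018600), (dx/dtau, dy/dtau) = (0.132681, -0.245656); Gamma_xxx = 1.794099, Gamma_xxy = -0.640862, Gamma_xyy = -2.081321, Gamma_yxx = -2.862151, Gamma_yxy = -0.248181, Gamma_yyy = -0.256885; k2 = (0.132681, -0.245656, 0.052242, 0.049710)
  k3: at (x, y) = (-0.990279, -0.018565), (dx/dtau, dy/dtau) = (0.131948, -0.245784); Gamma_xxx = 1.794391, Gamma_xxy = -0.639815, Gamma_xyy = -2.081412, Gamma_yxx = -2.861692, Gamma_yxy = -0.248030, Gamma_yyy = -0.257290; k3 = (0.131948, -0.245784, 0.052997, 0.049278)
  k4: at (x, y) = (-0.986998, -0.024713), (dx/dtau, dy/dtau) = (0.133292, -0.244563); Gamma_xxx = 1.871080, Gamma_xxy = -0.795513, Gamma_xyy = -1.859438, Gamma_yxx = -2.795744, Gamma_yxy = -0.294977, Gamma_yyy = -0.221948; k4 = (0.133292, -0.244563, 0.026107, 0.043715)
  Y <- Y + (h/6)(k1 + 2k2 + 2k3 + k4): x = -0.9870, y = -0.0247, dx/dtau = 0.1333, dy/dtau = -0.2446
step 3:
  k1: at (x, y) = (-0.986986, -0.024711), (dx/dtau, dy/dtau) = (0.133293, -0.244556); Gamma_xxx = 1.871194, Gamma_xxy = -0.795424, Gamma_xyy = -1.859295, Gamma_yxx = -2.795601, Gamma_yxy = -0.294988, Gamma_yyy = -0.221992; k1 = (0.133293, -0.244556, 0.026096, 0.043715)
  k2: at (x, y) = (-0.983653, -0.030825), (dx/dtau, dy/dtau) = (0.133946, -0.243463); Gamma_xxx = 1.935029, Gamma_xxy = -0.937899, Gamma_xyy = -1.646635, Gamma_yxx = -2.730622, Gamma_yxy = -0.341321, Gamma_yyy = -0.186249; k2 = (0.133946, -0.243463, 0.001715, 0.037770)
  k3: at (x, y) = (-0.983637, -0.030798), (dx/dtau, dy/dtau) = (0.133336, -0.243612); Gamma_xxx = 1.935057, Gamma_xxy = -0.937168, Gamma_xyy = -1.647112, Gamma_yxx = -2.730531, Gamma_yxy = -0.341181, Gamma_yyy = -0.186471; k3 = (0.133336, -0.243612, 0.002465, 0.037447)
  k4: at (x, y) = (-0.980319, -0.036892), (dx/dtau, dy/dtau) = (0.133417, -0.242684); Gamma_xxx = 1.986637, Gamma_xxy = -1.067316, Gamma_xyy = -1.445118, Gamma_yxx = -2.667246, Gamma_yxy = -0.386736, Gamma_yyy = -0.150327; k4 = (0.133417, -0.242684, -0.019367, 0.031287)
  Y <- Y + (h/6)(k1 + 2k2 + 2k3 + k4): x = -0.9803, y = -0.0369, dx/dtau = 0.1334, dy/dtau = -0.2427
step 4:
  k1: at (x, y) = (-0.980308, -0.036889), (dx/dtau, dy/dtau) = (0.133419, -0.242677); Gamma_xxx = 1.986718, Gamma_xxy = -1.067213, Gamma_xyy = -1.445038, Gamma_yxx = -2.667127, Gamma_yxy = -0.386746, Gamma_yyy = -0.150358; k1 = (0.133419, -0.242677, -0.019371, 0.031288)
  k2: at (x, y) = (-0.976973, -0.042956), (dx/dtau, dy/dtau) = (0.132935, -0.241895); Gamma_xxx = 2.027443, Gamma_xxy = -1.185175, Gamma_xyy = -1.253876, Gamma_yxx = -2.605152, Gamma_yxy = -0.431431, Gamma_yyy = -0.114170; k2 = (0.132935, -0.241895, -0.038682, 0.024971)
  k3: at (x, y) = (-0.976985, -0.042937), (dx/dtau, dy/dtau) = (0.132452, -0.242053); Gamma_xxx = 2.027318, Gamma_xxy = -1.184820, Gamma_xyy = -1.254492, Gamma_yxx = -2.605366, Gamma_yxy = -0.431285, Gamma_yyy = -0.114286; k3 = (0.132452, -0.242053, -0.038038, 0.024749)
  k4: at (x, y) = (-0.973686, -0.048992), (dx/dtau, dy/dtau) = (0.131517, -0.241440); Gamma_xxx = 2.058010, Gamma_xxy = -1.291845, Gamma_xyy = -1.074553, Gamma_yxx = -2.545233, Gamma_yxy = -0.474985, Gamma_yyy = -0.078109; k4 = (0.131517, -0.241440, -0.054999, 0.018413)
  Y <- Y + (h/6)(k1 + 2k2 + 2k3 + k4): x = -0.9737, y = -0.0490, dx/dtau = 0.1315, dy/dtau = -0.2414

Answer: x = -0.9737, y = -0.0490, dx/dtau = 0.1315, dy/dtau = -0.2414


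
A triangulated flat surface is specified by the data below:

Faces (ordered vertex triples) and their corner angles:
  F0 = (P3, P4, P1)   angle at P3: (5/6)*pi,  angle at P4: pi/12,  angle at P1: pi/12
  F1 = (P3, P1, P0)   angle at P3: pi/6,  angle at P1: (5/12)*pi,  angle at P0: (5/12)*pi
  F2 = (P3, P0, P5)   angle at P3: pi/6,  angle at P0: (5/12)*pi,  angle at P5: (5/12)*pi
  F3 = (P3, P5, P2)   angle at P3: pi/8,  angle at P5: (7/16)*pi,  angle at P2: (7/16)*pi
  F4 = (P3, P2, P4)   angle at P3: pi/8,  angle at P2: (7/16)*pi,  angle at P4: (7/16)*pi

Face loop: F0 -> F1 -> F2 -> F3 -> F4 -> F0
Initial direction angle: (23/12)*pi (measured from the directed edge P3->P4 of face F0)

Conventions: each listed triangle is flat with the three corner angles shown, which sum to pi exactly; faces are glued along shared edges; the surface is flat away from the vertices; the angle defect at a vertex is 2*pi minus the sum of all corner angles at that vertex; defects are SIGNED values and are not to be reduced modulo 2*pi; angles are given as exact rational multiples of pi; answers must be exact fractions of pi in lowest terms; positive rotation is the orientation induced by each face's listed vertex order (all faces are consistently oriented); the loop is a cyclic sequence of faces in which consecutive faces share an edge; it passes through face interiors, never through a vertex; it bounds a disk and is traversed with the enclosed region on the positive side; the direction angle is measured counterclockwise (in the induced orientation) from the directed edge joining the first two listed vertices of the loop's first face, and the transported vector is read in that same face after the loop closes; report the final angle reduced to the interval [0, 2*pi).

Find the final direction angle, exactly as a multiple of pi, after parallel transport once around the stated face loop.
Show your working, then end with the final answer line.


enclosed vertex P3: corner angles sum to (17/12)*pi, defect = 2*pi - (17/12)*pi = (7/12)*pi
summing the enclosed defects onto the initial angle, mod 2*pi in the induced orientation:
final angle = (23/12)*pi + (7/12)*pi = pi/2 (mod 2*pi)

Answer: final direction angle = pi/2


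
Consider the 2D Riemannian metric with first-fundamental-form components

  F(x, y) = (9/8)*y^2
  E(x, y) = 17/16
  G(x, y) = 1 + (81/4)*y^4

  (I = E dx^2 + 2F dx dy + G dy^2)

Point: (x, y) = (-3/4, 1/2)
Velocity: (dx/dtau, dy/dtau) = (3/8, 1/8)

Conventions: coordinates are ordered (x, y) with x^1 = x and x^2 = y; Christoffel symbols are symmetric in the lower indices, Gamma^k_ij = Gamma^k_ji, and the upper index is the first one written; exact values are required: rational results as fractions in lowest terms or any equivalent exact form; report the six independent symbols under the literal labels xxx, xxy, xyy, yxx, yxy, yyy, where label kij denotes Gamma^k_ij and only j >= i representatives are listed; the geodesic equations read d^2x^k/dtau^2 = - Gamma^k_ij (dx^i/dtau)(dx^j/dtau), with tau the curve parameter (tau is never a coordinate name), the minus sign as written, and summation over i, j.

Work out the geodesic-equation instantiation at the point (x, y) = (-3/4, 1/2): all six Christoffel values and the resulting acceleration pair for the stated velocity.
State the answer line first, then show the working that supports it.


Answer: Gamma_xxx = 0, Gamma_xxy = 0, Gamma_xyy = 72/149, Gamma_yxx = 0, Gamma_yxy = 0, Gamma_yyy = 324/149; accelerations (d^2x/dtau^2, d^2y/dtau^2) = (-9/1192, -81/2384)

E = 17/16, F = 9/32, G = 145/64 at the point
E_x = 0, E_y = 0, F_x = 0, F_y = 9/8, G_x = 0, G_y = 81/8
EG - F^2 = 149/64;  g^inv = (64/149) * [[145/64, -9/32], [-9/32, 17/16]]
first-kind symbols [ij,l] = (1/2)(d_i g_jl + d_j g_il - d_l g_ij): [xx,x] = E_x/2 = 0, [xx,y] = F_x - E_y/2 = 0, [xy,x] = E_y/2 = 0, [xy,y] = G_x/2 = 0, [yy,x] = F_y - G_x/2 = 9/8, [yy,y] = G_y/2 = 81/16
Gamma^x_ij = (G*[ij,x] - F*[ij,y])/(EG - F^2), Gamma^y_ij = (E*[ij,y] - F*[ij,x])/(EG - F^2)
Gamma_xxx = 0, Gamma_xxy = 0, Gamma_xyy = 72/149, Gamma_yxx = 0, Gamma_yxy = 0, Gamma_yyy = 324/149
d^2x/dtau^2 = -(Gamma_xxx*(3/8)^2 + 2*Gamma_xxy*(3/8)*(1/8) + Gamma_xyy*(1/8)^2) = -9/1192
d^2y/dtau^2 = -(Gamma_yxx*(3/8)^2 + 2*Gamma_yxy*(3/8)*(1/8) + Gamma_yyy*(1/8)^2) = -81/2384


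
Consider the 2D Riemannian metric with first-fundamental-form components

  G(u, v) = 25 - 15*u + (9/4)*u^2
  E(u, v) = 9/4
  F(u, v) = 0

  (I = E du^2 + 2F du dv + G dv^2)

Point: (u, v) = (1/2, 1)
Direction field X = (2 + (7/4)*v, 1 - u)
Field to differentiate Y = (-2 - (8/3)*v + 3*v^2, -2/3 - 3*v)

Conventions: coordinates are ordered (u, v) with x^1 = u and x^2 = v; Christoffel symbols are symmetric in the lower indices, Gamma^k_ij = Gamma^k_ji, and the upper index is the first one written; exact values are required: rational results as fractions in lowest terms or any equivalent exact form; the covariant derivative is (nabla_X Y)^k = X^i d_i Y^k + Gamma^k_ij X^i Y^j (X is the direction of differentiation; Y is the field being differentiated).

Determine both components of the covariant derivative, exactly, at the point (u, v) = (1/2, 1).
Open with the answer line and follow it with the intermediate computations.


Answer: (nabla_X Y)^u = -127/36, (nabla_X Y)^v = 62/17

E = 9/4, F = 0, G = 289/16 at the point
E_u = 0, E_v = 0, F_u = 0, F_v = 0, G_u = -51/4, G_v = 0
EG - F^2 = 2601/64;  g^inv = (64/2601) * [[289/16, 0], [0, 9/4]]
first-kind symbols [ij,l] = (1/2)(d_i g_jl + d_j g_il - d_l g_ij): [uu,u] = E_u/2 = 0, [uu,v] = F_u - E_v/2 = 0, [uv,u] = E_v/2 = 0, [uv,v] = G_u/2 = -51/8, [vv,u] = F_v - G_u/2 = 51/8, [vv,v] = G_v/2 = 0
Gamma^u_ij = (G*[ij,u] - F*[ij,v])/(EG - F^2), Gamma^v_ij = (E*[ij,v] - F*[ij,u])/(EG - F^2)
Gamma_uuu = 0, Gamma_uuv = 0, Gamma_uvv = 17/6, Gamma_vuu = 0, Gamma_vuv = -6/17, Gamma_vvv = 0
X = (15/4, 1/2), Y = (-5/3, -11/3) at the point


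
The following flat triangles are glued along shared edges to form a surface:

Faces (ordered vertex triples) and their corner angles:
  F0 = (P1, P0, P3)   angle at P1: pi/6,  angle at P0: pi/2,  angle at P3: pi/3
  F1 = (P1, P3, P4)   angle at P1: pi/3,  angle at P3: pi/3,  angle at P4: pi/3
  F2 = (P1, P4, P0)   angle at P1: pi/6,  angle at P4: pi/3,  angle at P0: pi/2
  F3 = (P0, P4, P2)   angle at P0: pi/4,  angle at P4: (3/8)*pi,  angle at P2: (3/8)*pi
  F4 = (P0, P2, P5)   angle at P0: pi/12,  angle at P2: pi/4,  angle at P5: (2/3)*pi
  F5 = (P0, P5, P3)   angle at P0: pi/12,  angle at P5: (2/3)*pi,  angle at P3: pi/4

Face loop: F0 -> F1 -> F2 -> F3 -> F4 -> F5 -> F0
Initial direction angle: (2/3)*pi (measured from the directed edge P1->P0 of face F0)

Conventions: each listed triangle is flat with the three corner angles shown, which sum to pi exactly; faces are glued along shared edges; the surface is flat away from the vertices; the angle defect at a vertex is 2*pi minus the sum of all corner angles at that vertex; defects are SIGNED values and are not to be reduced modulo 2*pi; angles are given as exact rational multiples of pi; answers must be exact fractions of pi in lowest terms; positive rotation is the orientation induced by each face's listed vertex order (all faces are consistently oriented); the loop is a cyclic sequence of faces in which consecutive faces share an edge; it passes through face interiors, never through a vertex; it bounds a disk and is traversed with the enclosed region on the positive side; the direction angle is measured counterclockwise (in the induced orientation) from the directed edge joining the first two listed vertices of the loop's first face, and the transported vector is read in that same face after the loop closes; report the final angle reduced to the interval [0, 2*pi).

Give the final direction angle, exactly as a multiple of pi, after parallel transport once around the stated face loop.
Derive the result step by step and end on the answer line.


enclosed vertex P0: corner angles sum to (17/12)*pi, defect = 2*pi - (17/12)*pi = (7/12)*pi
enclosed vertex P1: corner angles sum to (2/3)*pi, defect = 2*pi - (2/3)*pi = (4/3)*pi
the rotation equals the total enclosed defect, so the final angle is initial + defects (mod 2*pi)
final angle = (2/3)*pi + (23/12)*pi = (7/12)*pi (mod 2*pi)

Answer: final direction angle = (7/12)*pi
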